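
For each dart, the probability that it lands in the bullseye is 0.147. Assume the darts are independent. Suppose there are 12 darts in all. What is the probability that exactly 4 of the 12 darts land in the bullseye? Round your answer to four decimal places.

0.0648

X ~ Binomial(n=12, p=0.147).
P(X=4) = C(12,4) · p^4 · (1−p)^8
= 495 · 0.00046695 · 0.28028 = 0.064784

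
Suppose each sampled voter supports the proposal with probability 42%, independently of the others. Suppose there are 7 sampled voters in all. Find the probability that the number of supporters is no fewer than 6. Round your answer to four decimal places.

X ~ Binomial(7, 0.42); P(X ≥ 6) = Σ C(7,k) p^k (1−p)^(7−k) over k:
  k=6: C(7,6)·0.42^6·0.58^1 = 0.022285
  k=7: C(7,7)·0.42^7·0.58^0 = 0.002305
Total = 0.024591

0.0246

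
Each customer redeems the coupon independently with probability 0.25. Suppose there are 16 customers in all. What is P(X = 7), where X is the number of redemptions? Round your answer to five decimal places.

X ~ Binomial(n=16, p=0.25).
P(X=7) = C(16,7) · p^7 · (1−p)^9
= 11440 · 6.1035e-05 · 0.075085 = 0.0524273

0.05243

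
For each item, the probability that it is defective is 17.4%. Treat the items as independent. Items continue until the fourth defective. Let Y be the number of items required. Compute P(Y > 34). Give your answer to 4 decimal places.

Needing more than 34 items ⇔ fewer than 4 successes in the first 34. With X ~ Binomial(34, 0.174), P(Y > 34) = P(X ≤ 3).
  k=0: C(34,0)·0.174^0·0.826^34 = 0.001504
  k=1: C(34,1)·0.174^1·0.826^33 = 0.010774
  k=2: C(34,2)·0.174^2·0.826^32 = 0.037448
  k=3: C(34,3)·0.174^3·0.826^31 = 0.084144
P(X ≤ 3) = 0.133869

0.1339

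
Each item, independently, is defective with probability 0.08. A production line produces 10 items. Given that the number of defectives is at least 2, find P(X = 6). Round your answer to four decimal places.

X ~ Binomial(10, 0.08). Want P(X=6 | X≥2) = P(X=6) / P(X≥2).
P(X=6) = C(10,6)·0.08^6·0.92^4 = 0.000039
P(X≥2) = 1 − 0.434388 − 0.377729 = 0.187882
Ratio = 0.000039 / 0.187882 = 0.000210

0.0002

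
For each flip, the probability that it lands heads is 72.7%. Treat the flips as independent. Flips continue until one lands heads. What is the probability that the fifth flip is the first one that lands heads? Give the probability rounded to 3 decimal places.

Geometric (trials to first success), p = 0.727.
P(Y = 5) = (1−p)^4 · p = 0.0055546 · 0.727 = 0.00404

0.004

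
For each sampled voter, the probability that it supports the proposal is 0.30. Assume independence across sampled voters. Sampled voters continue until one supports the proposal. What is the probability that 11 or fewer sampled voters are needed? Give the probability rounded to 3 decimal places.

Y = number of sampled voters to the first success; geometric, p = 0.30.
P(Y ≤ 11) = 1 − (1−p)^11 = 1 − 0.01977 = 0.98023

0.980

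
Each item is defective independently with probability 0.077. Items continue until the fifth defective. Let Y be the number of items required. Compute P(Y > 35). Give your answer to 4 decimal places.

0.8716

Needing more than 35 items ⇔ fewer than 5 successes in the first 35. With X ~ Binomial(35, 0.077), P(Y > 35) = P(X ≤ 4).
  k=0: C(35,0)·0.077^0·0.923^35 = 0.060542
  k=1: C(35,1)·0.077^1·0.923^34 = 0.176773
  k=2: C(35,2)·0.077^2·0.923^33 = 0.250700
  k=3: C(35,3)·0.077^3·0.923^32 = 0.230057
  k=4: C(35,4)·0.077^4·0.923^31 = 0.153538
P(X ≤ 4) = 0.871611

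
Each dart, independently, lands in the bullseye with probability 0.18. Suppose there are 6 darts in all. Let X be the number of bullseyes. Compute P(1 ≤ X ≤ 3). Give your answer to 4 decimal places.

X ~ Binomial(6, 0.18); P(1 ≤ X ≤ 3) = Σ C(6,k) p^k (1−p)^(6−k) over k:
  k=1: C(6,1)·0.18^1·0.82^5 = 0.400399
  k=2: C(6,2)·0.18^2·0.82^4 = 0.219731
  k=3: C(6,3)·0.18^3·0.82^3 = 0.064312
Total = 0.684442

0.6844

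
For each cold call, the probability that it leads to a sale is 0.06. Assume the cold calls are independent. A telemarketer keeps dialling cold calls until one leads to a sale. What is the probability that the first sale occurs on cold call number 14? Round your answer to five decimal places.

0.02684

Geometric (trials to first success), p = 0.06.
P(Y = 14) = (1−p)^13 · p = 0.44737 · 0.06 = 0.0268419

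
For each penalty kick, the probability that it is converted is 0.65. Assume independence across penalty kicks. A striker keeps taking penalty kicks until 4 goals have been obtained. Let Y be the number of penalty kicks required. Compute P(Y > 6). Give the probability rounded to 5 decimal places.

0.35291

Needing more than 6 penalty kicks ⇔ fewer than 4 successes in the first 6. With X ~ Binomial(6, 0.65), P(Y > 6) = P(X ≤ 3).
  k=0: C(6,0)·0.65^0·0.35^6 = 0.0018383
  k=1: C(6,1)·0.65^1·0.35^5 = 0.0204835
  k=2: C(6,2)·0.65^2·0.35^4 = 0.0951021
  k=3: C(6,3)·0.65^3·0.35^3 = 0.2354909
P(X ≤ 3) = 0.3529148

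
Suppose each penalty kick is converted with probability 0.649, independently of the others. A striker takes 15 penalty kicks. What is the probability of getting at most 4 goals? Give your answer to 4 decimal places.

X ~ Binomial(15, 0.649); P(X ≤ 4) = Σ C(15,k) p^k (1−p)^(15−k) over k:
  k=0: C(15,0)·0.649^0·0.351^15 = 0.000000
  k=1: C(15,1)·0.649^1·0.351^14 = 0.000004
  k=2: C(15,2)·0.649^2·0.351^13 = 0.000054
  k=3: C(15,3)·0.649^3·0.351^12 = 0.000435
  k=4: C(15,4)·0.649^4·0.351^11 = 0.002413
Total = 0.002906

0.0029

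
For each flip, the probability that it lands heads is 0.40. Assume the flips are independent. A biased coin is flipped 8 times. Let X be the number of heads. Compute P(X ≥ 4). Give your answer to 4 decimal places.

X ~ Binomial(8, 0.40); P(X ≥ 4) = Σ C(8,k) p^k (1−p)^(8−k) over k:
  k=4: C(8,4)·0.40^4·0.60^4 = 0.232243
  k=5: C(8,5)·0.40^5·0.60^3 = 0.123863
  k=6: C(8,6)·0.40^6·0.60^2 = 0.041288
  k=7: C(8,7)·0.40^7·0.60^1 = 0.007864
  k=8: C(8,8)·0.40^8·0.60^0 = 0.000655
Total = 0.405914

0.4059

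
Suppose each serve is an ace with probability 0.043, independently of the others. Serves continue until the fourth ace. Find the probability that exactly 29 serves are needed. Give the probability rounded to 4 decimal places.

Y = trial on which the fourth success occurs; negative binomial, r=4, p=0.043.
P(Y=29) = C(28,3) · p^4 · (1−p)^25
= 3276 · 3.4188e-06 · 0.33327 = 0.003733

0.0037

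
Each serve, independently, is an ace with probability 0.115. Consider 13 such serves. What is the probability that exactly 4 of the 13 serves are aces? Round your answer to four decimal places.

0.0416

X ~ Binomial(n=13, p=0.115).
P(X=4) = C(13,4) · p^4 · (1−p)^9
= 715 · 0.0001749 · 0.33303 = 0.041647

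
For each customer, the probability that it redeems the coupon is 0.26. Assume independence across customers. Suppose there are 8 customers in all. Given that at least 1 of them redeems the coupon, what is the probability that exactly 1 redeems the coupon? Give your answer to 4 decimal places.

X ~ Binomial(8, 0.26). Want P(X=1 | X≥1) = P(X=1) / P(X≥1).
P(X=1) = C(8,1)·0.26^1·0.74^7 = 0.252747
P(X≥1) = 1 − 0.089919 = 0.910081
Ratio = 0.252747 / 0.910081 = 0.277719

0.2777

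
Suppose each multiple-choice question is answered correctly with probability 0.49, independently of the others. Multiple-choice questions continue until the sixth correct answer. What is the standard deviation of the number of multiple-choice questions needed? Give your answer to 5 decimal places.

Y = total multiple-choice questions until the sixth success; negative binomial with r=6, p=0.49.
SD(Y) = √[r(1−p)/p²] = √(12.7446897) = 3.5699705

3.56997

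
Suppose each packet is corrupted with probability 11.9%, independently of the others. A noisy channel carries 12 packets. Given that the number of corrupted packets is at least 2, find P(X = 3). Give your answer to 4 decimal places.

0.2776

X ~ Binomial(12, 0.119). Want P(X=3 | X≥2) = P(X=3) / P(X≥2).
P(X=3) = C(12,3)·0.119^3·0.881^9 = 0.118535
P(X≥2) = 1 − 0.218631 − 0.354375 = 0.426994
Ratio = 0.118535 / 0.426994 = 0.277603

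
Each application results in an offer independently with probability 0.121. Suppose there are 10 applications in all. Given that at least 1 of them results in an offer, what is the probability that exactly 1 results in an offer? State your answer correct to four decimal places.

0.5231

X ~ Binomial(10, 0.121). Want P(X=1 | X≥1) = P(X=1) / P(X≥1).
P(X=1) = C(10,1)·0.121^1·0.879^9 = 0.379040
P(X≥1) = 1 − 0.275352 = 0.724648
Ratio = 0.379040 / 0.724648 = 0.523068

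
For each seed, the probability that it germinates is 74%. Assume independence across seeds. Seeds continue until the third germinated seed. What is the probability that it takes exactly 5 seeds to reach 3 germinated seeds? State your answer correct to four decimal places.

Y = trial on which the third success occurs; negative binomial, r=3, p=0.74.
P(Y=5) = C(4,2) · p^3 · (1−p)^2
= 6 · 0.40522 · 0.0676 = 0.164359

0.1644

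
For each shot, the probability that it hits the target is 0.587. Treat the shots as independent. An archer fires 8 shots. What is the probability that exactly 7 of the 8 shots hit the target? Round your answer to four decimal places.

X ~ Binomial(n=8, p=0.587).
P(X=7) = C(8,7) · p^7 · (1−p)^1
= 8 · 0.024014 · 0.413 = 0.079343

0.0793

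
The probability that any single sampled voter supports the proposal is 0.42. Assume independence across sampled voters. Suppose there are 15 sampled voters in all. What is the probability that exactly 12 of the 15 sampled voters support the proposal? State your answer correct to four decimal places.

X ~ Binomial(n=15, p=0.42).
P(X=12) = C(15,12) · p^12 · (1−p)^3
= 455 · 3.0129e-05 · 0.19511 = 0.002675

0.0027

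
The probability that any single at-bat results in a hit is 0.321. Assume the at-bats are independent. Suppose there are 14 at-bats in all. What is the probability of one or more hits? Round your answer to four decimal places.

P(at least one) = 1 − P(none) = 1 − (1 − 0.321)^14
= 1 − 0.004428 = 0.995572

0.9956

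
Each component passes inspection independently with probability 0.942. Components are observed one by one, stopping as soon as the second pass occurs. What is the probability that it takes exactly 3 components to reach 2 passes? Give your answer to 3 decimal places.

Y = trial on which the second success occurs; negative binomial, r=2, p=0.942.
P(Y=3) = C(2,1) · p^2 · (1−p)^1
= 2 · 0.88736 · 0.058 = 0.10293

0.103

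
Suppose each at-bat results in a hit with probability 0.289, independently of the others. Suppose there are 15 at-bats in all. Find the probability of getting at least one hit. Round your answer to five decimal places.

P(at least one) = 1 − P(none) = 1 − (1 − 0.289)^15
= 1 − 0.0059985 = 0.9940015

0.99400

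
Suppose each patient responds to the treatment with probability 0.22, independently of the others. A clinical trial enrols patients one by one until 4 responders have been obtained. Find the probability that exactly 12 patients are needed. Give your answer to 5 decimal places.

Y = trial on which the fourth success occurs; negative binomial, r=4, p=0.22.
P(Y=12) = C(11,3) · p^4 · (1−p)^8
= 165 · 0.0023426 · 0.13701 = 0.0529580

0.05296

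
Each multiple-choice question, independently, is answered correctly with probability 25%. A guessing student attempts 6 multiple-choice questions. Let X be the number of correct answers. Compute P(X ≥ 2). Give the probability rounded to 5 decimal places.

0.46606

X ~ Binomial(6, 0.25); P(X ≥ 2) = Σ C(6,k) p^k (1−p)^(6−k) over k:
  k=2: C(6,2)·0.25^2·0.75^4 = 0.2966309
  k=3: C(6,3)·0.25^3·0.75^3 = 0.1318359
  k=4: C(6,4)·0.25^4·0.75^2 = 0.0329590
  k=5: C(6,5)·0.25^5·0.75^1 = 0.0043945
  k=6: C(6,6)·0.25^6·0.75^0 = 0.0002441
Total = 0.4660645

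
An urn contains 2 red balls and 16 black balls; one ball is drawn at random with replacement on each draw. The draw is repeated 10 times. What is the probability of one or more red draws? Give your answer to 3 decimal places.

P(at least one) = 1 − P(none) = 1 − (1 − 0.111111)^10
= 1 − 0.30795 = 0.69205

0.692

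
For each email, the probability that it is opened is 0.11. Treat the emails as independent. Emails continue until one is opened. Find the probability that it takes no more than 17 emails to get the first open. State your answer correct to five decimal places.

0.86208

Y = number of emails to the first success; geometric, p = 0.11.
P(Y ≤ 17) = 1 − (1−p)^17 = 1 − 0.1379209 = 0.8620791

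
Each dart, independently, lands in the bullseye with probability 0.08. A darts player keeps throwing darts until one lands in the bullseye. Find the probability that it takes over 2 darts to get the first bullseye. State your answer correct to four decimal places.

0.8464

Y = number of darts to the first success; geometric, p = 0.08.
P(Y > 2) = P(first 2 all fail) = (1−p)^2 = 0.846400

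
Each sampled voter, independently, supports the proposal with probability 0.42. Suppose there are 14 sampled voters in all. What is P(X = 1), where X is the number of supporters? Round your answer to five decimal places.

X ~ Binomial(n=14, p=0.42).
P(X=1) = C(14,1) · p^1 · (1−p)^13
= 14 · 0.42 · 0.00084055 = 0.0049424

0.00494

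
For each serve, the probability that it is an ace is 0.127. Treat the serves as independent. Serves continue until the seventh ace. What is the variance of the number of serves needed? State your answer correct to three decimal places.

Y = total serves until the seventh success; negative binomial with r=7, p=0.127.
Var(Y) = r(1−p)/p² = 7·0.873 / 0.127² = 378.88276

378.883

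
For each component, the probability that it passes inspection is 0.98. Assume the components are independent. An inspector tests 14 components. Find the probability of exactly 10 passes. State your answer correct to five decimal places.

X ~ Binomial(n=14, p=0.98).
P(X=10) = C(14,10) · p^10 · (1−p)^4
= 1001 · 0.81707 · 1.6e-07 = 0.0001309

0.00013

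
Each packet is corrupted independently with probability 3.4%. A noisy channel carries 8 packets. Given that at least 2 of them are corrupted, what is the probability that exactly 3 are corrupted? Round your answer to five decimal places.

0.06557

X ~ Binomial(8, 0.034). Want P(X=3 | X≥2) = P(X=3) / P(X≥2).
P(X=3) = C(8,3)·0.034^3·0.966^5 = 0.0018514
P(X≥2) = 1 − 0.7582580 − 0.2135054 = 0.0282366
Ratio = 0.0018514 / 0.0282366 = 0.0655689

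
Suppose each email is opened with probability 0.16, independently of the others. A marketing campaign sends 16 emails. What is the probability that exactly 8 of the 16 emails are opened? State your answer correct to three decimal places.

X ~ Binomial(n=16, p=0.16).
P(X=8) = C(16,8) · p^8 · (1−p)^8
= 12870 · 4.295e-07 · 0.24788 = 0.00137

0.001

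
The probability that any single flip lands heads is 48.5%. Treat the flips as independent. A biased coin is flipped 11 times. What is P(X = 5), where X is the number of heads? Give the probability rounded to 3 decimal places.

X ~ Binomial(n=11, p=0.485).
P(X=5) = C(11,5) · p^5 · (1−p)^6
= 462 · 0.026835 · 0.018657 = 0.23131

0.231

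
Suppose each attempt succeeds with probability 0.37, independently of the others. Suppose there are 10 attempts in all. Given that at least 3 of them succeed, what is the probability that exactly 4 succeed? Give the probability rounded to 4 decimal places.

X ~ Binomial(10, 0.37). Want P(X=4 | X≥3) = P(X=4) / P(X≥3).
P(X=4) = C(10,4)·0.37^4·0.63^6 = 0.246076
P(X≥3) = 1 − 0.009849 − 0.057845 − 0.152876 = 0.779429
Ratio = 0.246076 / 0.779429 = 0.315713

0.3157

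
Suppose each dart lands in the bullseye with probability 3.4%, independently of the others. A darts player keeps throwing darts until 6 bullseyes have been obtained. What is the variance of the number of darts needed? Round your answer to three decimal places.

Y = total darts until the sixth success; negative binomial with r=6, p=0.034.
Var(Y) = r(1−p)/p² = 6·0.966 / 0.034² = 5013.84083

5013.841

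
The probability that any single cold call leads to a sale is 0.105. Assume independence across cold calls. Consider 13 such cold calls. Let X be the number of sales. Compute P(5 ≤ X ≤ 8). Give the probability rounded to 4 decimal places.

X ~ Binomial(13, 0.105); P(5 ≤ X ≤ 8) = Σ C(13,k) p^k (1−p)^(13−k) over k:
  k=5: C(13,5)·0.105^5·0.895^8 = 0.006763
  k=6: C(13,6)·0.105^6·0.895^7 = 0.001058
  k=7: C(13,7)·0.105^7·0.895^6 = 0.000124
  k=8: C(13,8)·0.105^8·0.895^5 = 0.000011
Total = 0.007955

0.0080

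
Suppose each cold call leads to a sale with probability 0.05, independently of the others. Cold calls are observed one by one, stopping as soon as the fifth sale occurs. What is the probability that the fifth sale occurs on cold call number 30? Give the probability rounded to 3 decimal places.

Y = trial on which the fifth success occurs; negative binomial, r=5, p=0.05.
P(Y=30) = C(29,4) · p^5 · (1−p)^25
= 23751 · 3.125e-07 · 0.27739 = 0.00206

0.002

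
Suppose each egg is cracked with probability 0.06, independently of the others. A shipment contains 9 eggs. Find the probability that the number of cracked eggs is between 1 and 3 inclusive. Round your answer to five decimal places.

X ~ Binomial(9, 0.06); P(1 ≤ X ≤ 3) = Σ C(9,k) p^k (1−p)^(9−k) over k:
  k=1: C(9,1)·0.06^1·0.94^8 = 0.3291672
  k=2: C(9,2)·0.06^2·0.94^7 = 0.0840427
  k=3: C(9,3)·0.06^3·0.94^6 = 0.0125170
Total = 0.4257269

0.42573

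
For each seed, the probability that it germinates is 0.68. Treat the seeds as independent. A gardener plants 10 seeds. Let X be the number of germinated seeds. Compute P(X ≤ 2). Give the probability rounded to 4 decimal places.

X ~ Binomial(10, 0.68); P(X ≤ 2) = Σ C(10,k) p^k (1−p)^(10−k) over k:
  k=0: C(10,0)·0.68^0·0.32^10 = 0.000011
  k=1: C(10,1)·0.68^1·0.32^9 = 0.000239
  k=2: C(10,2)·0.68^2·0.32^8 = 0.002288
Total = 0.002538

0.0025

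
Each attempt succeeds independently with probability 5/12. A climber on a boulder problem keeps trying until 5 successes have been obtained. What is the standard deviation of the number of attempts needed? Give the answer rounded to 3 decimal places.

Y = total attempts until the fifth success; negative binomial with r=5, p=0.416667.
SD(Y) = √[r(1−p)/p²] = √(16.80000) = 4.09878

4.099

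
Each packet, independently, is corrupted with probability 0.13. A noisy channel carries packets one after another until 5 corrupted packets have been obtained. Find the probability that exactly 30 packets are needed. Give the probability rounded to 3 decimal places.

Y = trial on which the fifth success occurs; negative binomial, r=5, p=0.13.
P(Y=30) = C(29,4) · p^5 · (1−p)^25
= 23751 · 3.7129e-05 · 0.03076 = 0.02713

0.027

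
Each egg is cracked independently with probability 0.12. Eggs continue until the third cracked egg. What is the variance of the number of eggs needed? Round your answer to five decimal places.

Y = total eggs until the third success; negative binomial with r=3, p=0.12.
Var(Y) = r(1−p)/p² = 3·0.88 / 0.12² = 183.3333333

183.33333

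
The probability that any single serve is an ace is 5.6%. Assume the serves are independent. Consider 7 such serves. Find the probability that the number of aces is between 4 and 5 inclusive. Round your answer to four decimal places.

X ~ Binomial(7, 0.056); P(4 ≤ X ≤ 5) = Σ C(7,k) p^k (1−p)^(7−k) over k:
  k=4: C(7,4)·0.056^4·0.944^3 = 0.000290
  k=5: C(7,5)·0.056^5·0.944^2 = 0.000010
Total = 0.000300

0.0003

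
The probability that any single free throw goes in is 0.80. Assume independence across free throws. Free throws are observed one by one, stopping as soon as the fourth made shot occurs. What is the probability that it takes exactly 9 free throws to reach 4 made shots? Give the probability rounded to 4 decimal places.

0.0073

Y = trial on which the fourth success occurs; negative binomial, r=4, p=0.80.
P(Y=9) = C(8,3) · p^4 · (1−p)^5
= 56 · 0.4096 · 0.00032 = 0.007340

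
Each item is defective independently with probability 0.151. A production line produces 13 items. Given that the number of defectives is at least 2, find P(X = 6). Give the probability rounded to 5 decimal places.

0.01068

X ~ Binomial(13, 0.151). Want P(X=6 | X≥2) = P(X=6) / P(X≥2).
P(X=6) = C(13,6)·0.151^6·0.849^7 = 0.0064674
P(X≥2) = 1 − 0.1190693 − 0.2753040 = 0.6056266
Ratio = 0.0064674 / 0.6056266 = 0.0106789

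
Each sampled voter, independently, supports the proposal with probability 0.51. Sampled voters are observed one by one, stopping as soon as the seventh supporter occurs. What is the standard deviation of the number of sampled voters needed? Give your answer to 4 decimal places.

Y = total sampled voters until the seventh success; negative binomial with r=7, p=0.51.
SD(Y) = √[r(1−p)/p²] = √(13.187236) = 3.631423

3.6314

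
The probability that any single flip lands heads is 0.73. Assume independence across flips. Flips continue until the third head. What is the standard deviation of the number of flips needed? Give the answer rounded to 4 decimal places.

1.2329

Y = total flips until the third success; negative binomial with r=3, p=0.73.
SD(Y) = √[r(1−p)/p²] = √(1.519985) = 1.232877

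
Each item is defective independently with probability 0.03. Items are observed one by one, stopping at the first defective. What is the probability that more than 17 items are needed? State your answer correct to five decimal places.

0.59583

Y = number of items to the first success; geometric, p = 0.03.
P(Y > 17) = P(first 17 all fail) = (1−p)^17 = 0.5958260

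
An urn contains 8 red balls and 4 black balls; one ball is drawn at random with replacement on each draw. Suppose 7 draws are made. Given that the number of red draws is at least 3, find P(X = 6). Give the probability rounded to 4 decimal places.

X ~ Binomial(7, 0.666667). Want P(X=6 | X≥3) = P(X=6) / P(X≥3).
P(X=6) = C(7,6)·0.666667^6·0.333333^1 = 0.204847
P(X≥3) = 1 − 0.000457 − 0.006401 − 0.038409 = 0.954733
Ratio = 0.204847 / 0.954733 = 0.214559

0.2146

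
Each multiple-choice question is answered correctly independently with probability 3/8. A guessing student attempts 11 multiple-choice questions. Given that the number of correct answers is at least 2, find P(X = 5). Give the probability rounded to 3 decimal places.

0.213

X ~ Binomial(11, 0.375). Want P(X=5 | X≥2) = P(X=5) / P(X≥2).
P(X=5) = C(11,5)·0.375^5·0.625^6 = 0.20421
P(X≥2) = 1 − 0.00568 − 0.03752 = 0.95680
Ratio = 0.20421 / 0.95680 = 0.21343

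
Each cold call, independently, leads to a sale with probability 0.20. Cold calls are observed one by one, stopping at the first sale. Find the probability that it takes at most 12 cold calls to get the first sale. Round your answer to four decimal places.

Y = number of cold calls to the first success; geometric, p = 0.20.
P(Y ≤ 12) = 1 − (1−p)^12 = 1 − 0.068719 = 0.931281

0.9313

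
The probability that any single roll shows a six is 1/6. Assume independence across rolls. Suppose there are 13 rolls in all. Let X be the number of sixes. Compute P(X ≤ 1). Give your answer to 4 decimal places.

X ~ Binomial(13, 0.166667); P(X ≤ 1) = Σ C(13,k) p^k (1−p)^(13−k) over k:
  k=0: C(13,0)·0.166667^0·0.833333^13 = 0.093464
  k=1: C(13,1)·0.166667^1·0.833333^12 = 0.243006
Total = 0.336470

0.3365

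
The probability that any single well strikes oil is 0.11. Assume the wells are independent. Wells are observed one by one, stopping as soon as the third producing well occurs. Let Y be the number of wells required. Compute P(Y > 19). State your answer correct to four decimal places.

Needing more than 19 wells ⇔ fewer than 3 successes in the first 19. With X ~ Binomial(19, 0.11), P(Y > 19) = P(X ≤ 2).
  k=0: C(19,0)·0.11^0·0.89^19 = 0.109247
  k=1: C(19,1)·0.11^1·0.89^18 = 0.256547
  k=2: C(19,2)·0.11^2·0.89^17 = 0.285372
P(X ≤ 2) = 0.651166

0.6512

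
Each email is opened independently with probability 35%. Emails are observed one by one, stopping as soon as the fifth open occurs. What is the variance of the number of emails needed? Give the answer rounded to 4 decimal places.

26.5306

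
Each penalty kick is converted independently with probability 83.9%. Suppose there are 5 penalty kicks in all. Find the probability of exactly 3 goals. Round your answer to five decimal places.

0.15309

X ~ Binomial(n=5, p=0.839).
P(X=3) = C(5,3) · p^3 · (1−p)^2
= 10 · 0.59059 · 0.025921 = 0.1530868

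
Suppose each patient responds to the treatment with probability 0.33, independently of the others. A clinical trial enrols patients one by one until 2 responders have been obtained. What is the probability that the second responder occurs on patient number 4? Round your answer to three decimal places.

Y = trial on which the second success occurs; negative binomial, r=2, p=0.33.
P(Y=4) = C(3,1) · p^2 · (1−p)^2
= 3 · 0.1089 · 0.4489 = 0.14666

0.147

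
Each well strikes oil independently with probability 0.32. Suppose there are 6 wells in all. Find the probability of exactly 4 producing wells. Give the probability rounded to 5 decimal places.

X ~ Binomial(n=6, p=0.32).
P(X=4) = C(6,4) · p^4 · (1−p)^2
= 15 · 0.010486 · 0.4624 = 0.0727292

0.07273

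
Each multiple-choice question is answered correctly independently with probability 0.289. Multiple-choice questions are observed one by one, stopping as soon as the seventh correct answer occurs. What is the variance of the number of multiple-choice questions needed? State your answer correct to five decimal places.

Y = total multiple-choice questions until the seventh success; negative binomial with r=7, p=0.289.
Var(Y) = r(1−p)/p² = 7·0.711 / 0.289² = 59.5898038

59.58980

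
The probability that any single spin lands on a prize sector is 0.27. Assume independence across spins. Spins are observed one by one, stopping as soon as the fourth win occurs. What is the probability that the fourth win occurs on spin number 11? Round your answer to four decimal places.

Y = trial on which the fourth success occurs; negative binomial, r=4, p=0.27.
P(Y=11) = C(10,3) · p^4 · (1−p)^7
= 120 · 0.0053144 · 0.11047 = 0.070452

0.0705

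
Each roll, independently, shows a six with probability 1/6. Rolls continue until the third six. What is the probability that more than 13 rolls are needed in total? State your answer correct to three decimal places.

0.628

Needing more than 13 rolls ⇔ fewer than 3 successes in the first 13. With X ~ Binomial(13, 0.166667), P(Y > 13) = P(X ≤ 2).
  k=0: C(13,0)·0.166667^0·0.833333^13 = 0.09346
  k=1: C(13,1)·0.166667^1·0.833333^12 = 0.24301
  k=2: C(13,2)·0.166667^2·0.833333^11 = 0.29161
P(X ≤ 2) = 0.62808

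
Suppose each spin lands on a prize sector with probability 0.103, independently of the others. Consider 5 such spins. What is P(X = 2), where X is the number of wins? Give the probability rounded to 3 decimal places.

0.077

X ~ Binomial(n=5, p=0.103).
P(X=2) = C(5,2) · p^2 · (1−p)^3
= 10 · 0.010609 · 0.72173 = 0.07657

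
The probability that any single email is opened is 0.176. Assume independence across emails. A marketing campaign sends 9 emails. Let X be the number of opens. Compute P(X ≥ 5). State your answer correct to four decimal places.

X ~ Binomial(9, 0.176); P(X ≥ 5) = Σ C(9,k) p^k (1−p)^(9−k) over k:
  k=5: C(9,5)·0.176^5·0.824^4 = 0.009809
  k=6: C(9,6)·0.176^6·0.824^3 = 0.001397
  k=7: C(9,7)·0.176^7·0.824^2 = 0.000128
  k=8: C(9,8)·0.176^8·0.824^1 = 0.000007
  k=9: C(9,9)·0.176^9·0.824^0 = 0.000000
Total = 0.011341

0.0113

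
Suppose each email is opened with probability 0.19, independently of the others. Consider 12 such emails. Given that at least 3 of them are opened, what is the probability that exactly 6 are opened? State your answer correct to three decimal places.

0.030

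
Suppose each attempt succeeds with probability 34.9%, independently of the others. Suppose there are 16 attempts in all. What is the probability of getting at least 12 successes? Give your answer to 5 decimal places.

0.00127

X ~ Binomial(16, 0.349); P(X ≥ 12) = Σ C(16,k) p^k (1−p)^(16−k) over k:
  k=12: C(16,12)·0.349^12·0.651^4 = 0.0010673
  k=13: C(16,13)·0.349^13·0.651^3 = 0.0001761
  k=14: C(16,14)·0.349^14·0.651^2 = 0.0000202
  k=15: C(16,15)·0.349^15·0.651^1 = 0.0000014
  k=16: C(16,16)·0.349^16·0.651^0 = 0.0000000
Total = 0.0012651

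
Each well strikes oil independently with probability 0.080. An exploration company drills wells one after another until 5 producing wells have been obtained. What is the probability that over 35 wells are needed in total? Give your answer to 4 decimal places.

0.8557

Needing more than 35 wells ⇔ fewer than 5 successes in the first 35. With X ~ Binomial(35, 0.08), P(Y > 35) = P(X ≤ 4).
  k=0: C(35,0)·0.08^0·0.92^35 = 0.054022
  k=1: C(35,1)·0.08^1·0.92^34 = 0.164416
  k=2: C(35,2)·0.08^2·0.92^33 = 0.243050
  k=3: C(35,3)·0.08^3·0.92^32 = 0.232482
  k=4: C(35,4)·0.08^4·0.92^31 = 0.161727
P(X ≤ 4) = 0.855698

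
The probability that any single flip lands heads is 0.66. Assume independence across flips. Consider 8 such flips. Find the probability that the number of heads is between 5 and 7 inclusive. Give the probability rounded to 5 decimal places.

0.69156

X ~ Binomial(8, 0.66); P(5 ≤ X ≤ 7) = Σ C(8,k) p^k (1−p)^(8−k) over k:
  k=5: C(8,5)·0.66^5·0.34^3 = 0.2756414
  k=6: C(8,6)·0.66^6·0.34^2 = 0.2675343
  k=7: C(8,7)·0.66^7·0.34^1 = 0.1483804
Total = 0.6915561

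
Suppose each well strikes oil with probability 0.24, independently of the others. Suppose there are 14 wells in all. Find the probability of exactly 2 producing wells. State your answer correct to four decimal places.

0.1946

X ~ Binomial(n=14, p=0.24).
P(X=2) = C(14,2) · p^2 · (1−p)^12
= 91 · 0.0576 · 0.037133 = 0.194638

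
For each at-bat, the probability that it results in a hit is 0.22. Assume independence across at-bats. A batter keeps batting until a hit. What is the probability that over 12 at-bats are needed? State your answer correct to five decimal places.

Y = number of at-bats to the first success; geometric, p = 0.22.
P(Y > 12) = P(first 12 all fail) = (1−p)^12 = 0.0507149

0.05071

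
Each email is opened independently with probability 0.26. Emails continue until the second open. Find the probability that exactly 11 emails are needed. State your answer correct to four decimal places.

0.0450

Y = trial on which the second success occurs; negative binomial, r=2, p=0.26.
P(Y=11) = C(10,1) · p^2 · (1−p)^9
= 10 · 0.0676 · 0.06654 = 0.044981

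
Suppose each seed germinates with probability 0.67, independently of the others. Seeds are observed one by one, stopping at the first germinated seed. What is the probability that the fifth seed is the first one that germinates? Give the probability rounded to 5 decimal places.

0.00795

Geometric (trials to first success), p = 0.67.
P(Y = 5) = (1−p)^4 · p = 0.011859 · 0.67 = 0.0079457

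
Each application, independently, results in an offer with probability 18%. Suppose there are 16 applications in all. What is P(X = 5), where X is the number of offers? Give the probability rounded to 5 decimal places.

0.09302

X ~ Binomial(n=16, p=0.18).
P(X=5) = C(16,5) · p^5 · (1−p)^11
= 4368 · 0.00018896 · 0.11271 = 0.0930245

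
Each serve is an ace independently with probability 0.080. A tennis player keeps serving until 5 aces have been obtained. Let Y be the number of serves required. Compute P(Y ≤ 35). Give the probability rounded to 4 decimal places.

0.1443

Finishing within 35 serves ⇔ at least 5 successes in the first 35. With X ~ Binomial(35, 0.08), P(Y ≤ 35) = 1 − P(X ≤ 4).
  k=0: C(35,0)·0.08^0·0.92^35 = 0.054022
  k=1: C(35,1)·0.08^1·0.92^34 = 0.164416
  k=2: C(35,2)·0.08^2·0.92^33 = 0.243050
  k=3: C(35,3)·0.08^3·0.92^32 = 0.232482
  k=4: C(35,4)·0.08^4·0.92^31 = 0.161727
1 − 0.855698 = 0.144302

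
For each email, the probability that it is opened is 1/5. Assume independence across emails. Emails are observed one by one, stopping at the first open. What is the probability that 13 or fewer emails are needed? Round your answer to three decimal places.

0.945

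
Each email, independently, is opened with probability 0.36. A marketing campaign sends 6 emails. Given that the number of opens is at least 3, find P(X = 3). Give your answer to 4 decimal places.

X ~ Binomial(6, 0.36). Want P(X=3 | X≥3) = P(X=3) / P(X≥3).
P(X=3) = C(6,3)·0.36^3·0.64^3 = 0.244612
P(X≥3) = 1 − 0.068719 − 0.231928 − 0.326149 = 0.373203
Ratio = 0.244612 / 0.373203 = 0.655439

0.6554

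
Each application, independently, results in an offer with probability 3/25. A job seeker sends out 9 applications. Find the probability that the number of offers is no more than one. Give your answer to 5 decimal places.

0.70488

X ~ Binomial(9, 0.12); P(X ≤ 1) = Σ C(9,k) p^k (1−p)^(9−k) over k:
  k=0: C(9,0)·0.12^0·0.88^9 = 0.3164784
  k=1: C(9,1)·0.12^1·0.88^8 = 0.3884053
Total = 0.7048837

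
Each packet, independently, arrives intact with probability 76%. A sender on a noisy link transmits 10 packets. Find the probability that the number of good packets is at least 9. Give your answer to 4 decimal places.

X ~ Binomial(10, 0.76); P(X ≥ 9) = Σ C(10,k) p^k (1−p)^(10−k) over k:
  k=9: C(10,9)·0.76^9·0.24^1 = 0.203018
  k=10: C(10,10)·0.76^10·0.24^0 = 0.064289
Total = 0.267306

0.2673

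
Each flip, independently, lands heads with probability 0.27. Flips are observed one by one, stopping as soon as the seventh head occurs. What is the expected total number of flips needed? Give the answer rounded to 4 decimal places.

25.9259

Y = total flips until the seventh success; negative binomial with r=7, p=0.27.
E[Y] = r / p = 7 / 0.27 = 25.925926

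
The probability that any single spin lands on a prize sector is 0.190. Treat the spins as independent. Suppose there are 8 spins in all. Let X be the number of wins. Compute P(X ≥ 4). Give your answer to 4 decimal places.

X ~ Binomial(8, 0.19); P(X ≥ 4) = Σ C(8,k) p^k (1−p)^(8−k) over k:
  k=4: C(8,4)·0.19^4·0.81^4 = 0.039269
  k=5: C(8,5)·0.19^5·0.81^3 = 0.007369
  k=6: C(8,6)·0.19^6·0.81^2 = 0.000864
  k=7: C(8,7)·0.19^7·0.81^1 = 0.000058
  k=8: C(8,8)·0.19^8·0.81^0 = 0.000002
Total = 0.047562

0.0476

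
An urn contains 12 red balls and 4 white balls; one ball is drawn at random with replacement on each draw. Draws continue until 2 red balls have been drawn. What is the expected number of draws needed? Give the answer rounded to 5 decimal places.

2.66667

Y = total draws until the second success; negative binomial with r=2, p=0.75.
E[Y] = r / p = 2 / 0.75 = 2.6666667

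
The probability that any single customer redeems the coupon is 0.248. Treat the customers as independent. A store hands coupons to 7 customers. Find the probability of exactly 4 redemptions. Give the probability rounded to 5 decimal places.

0.05630

X ~ Binomial(n=7, p=0.248).
P(X=4) = C(7,4) · p^4 · (1−p)^3
= 35 · 0.0037827 · 0.42526 = 0.0563026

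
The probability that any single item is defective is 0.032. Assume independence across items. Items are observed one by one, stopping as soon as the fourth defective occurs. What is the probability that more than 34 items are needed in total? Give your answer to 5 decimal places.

0.97737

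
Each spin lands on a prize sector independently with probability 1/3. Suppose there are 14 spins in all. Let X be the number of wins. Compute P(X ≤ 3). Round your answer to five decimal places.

0.26119

X ~ Binomial(14, 0.333333); P(X ≤ 3) = Σ C(14,k) p^k (1−p)^(14−k) over k:
  k=0: C(14,0)·0.333333^0·0.666667^14 = 0.0034255
  k=1: C(14,1)·0.333333^1·0.666667^13 = 0.0239784
  k=2: C(14,2)·0.333333^2·0.666667^12 = 0.0779298
  k=3: C(14,3)·0.333333^3·0.666667^11 = 0.1558597
Total = 0.2611934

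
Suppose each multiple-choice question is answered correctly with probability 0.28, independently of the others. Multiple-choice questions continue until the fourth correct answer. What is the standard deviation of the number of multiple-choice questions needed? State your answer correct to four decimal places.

6.0609

Y = total multiple-choice questions until the fourth success; negative binomial with r=4, p=0.28.
SD(Y) = √[r(1−p)/p²] = √(36.734694) = 6.060915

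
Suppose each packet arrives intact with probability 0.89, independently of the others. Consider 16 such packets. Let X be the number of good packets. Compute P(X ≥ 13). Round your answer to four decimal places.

X ~ Binomial(16, 0.89); P(X ≥ 13) = Σ C(16,k) p^k (1−p)^(16−k) over k:
  k=13: C(16,13)·0.89^13·0.11^3 = 0.163846
  k=14: C(16,14)·0.89^14·0.11^2 = 0.284071
  k=15: C(16,15)·0.89^15·0.11^1 = 0.306452
  k=16: C(16,16)·0.89^16·0.11^0 = 0.154967
Total = 0.909337

0.9093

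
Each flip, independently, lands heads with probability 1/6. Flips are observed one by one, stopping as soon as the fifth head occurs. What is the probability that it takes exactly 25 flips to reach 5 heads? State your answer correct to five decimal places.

0.03564

Y = trial on which the fifth success occurs; negative binomial, r=5, p=0.166667.
P(Y=25) = C(24,4) · p^5 · (1−p)^20
= 10626 · 0.0001286 · 0.026084 = 0.0356442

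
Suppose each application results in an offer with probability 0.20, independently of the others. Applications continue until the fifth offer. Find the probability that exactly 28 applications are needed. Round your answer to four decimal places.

0.0332

Y = trial on which the fifth success occurs; negative binomial, r=5, p=0.20.
P(Y=28) = C(27,4) · p^5 · (1−p)^23
= 17550 · 0.00032 · 0.005903 = 0.033151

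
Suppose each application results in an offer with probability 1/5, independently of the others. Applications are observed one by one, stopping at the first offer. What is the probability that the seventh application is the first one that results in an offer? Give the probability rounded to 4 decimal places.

Geometric (trials to first success), p = 0.20.
P(Y = 7) = (1−p)^6 · p = 0.26214 · 0.20 = 0.052429

0.0524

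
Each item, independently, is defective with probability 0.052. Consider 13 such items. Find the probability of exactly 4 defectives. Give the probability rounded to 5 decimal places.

X ~ Binomial(n=13, p=0.052).
P(X=4) = C(13,4) · p^4 · (1−p)^9
= 715 · 7.3116e-06 · 0.61841 = 0.0032329

0.00323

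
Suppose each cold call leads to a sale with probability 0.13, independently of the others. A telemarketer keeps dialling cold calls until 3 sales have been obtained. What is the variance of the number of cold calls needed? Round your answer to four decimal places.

Y = total cold calls until the third success; negative binomial with r=3, p=0.13.
Var(Y) = r(1−p)/p² = 3·0.87 / 0.13² = 154.437870

154.4379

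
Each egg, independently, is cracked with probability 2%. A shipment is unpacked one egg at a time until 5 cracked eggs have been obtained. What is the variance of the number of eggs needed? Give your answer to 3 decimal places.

12250.000

Y = total eggs until the fifth success; negative binomial with r=5, p=0.02.
Var(Y) = r(1−p)/p² = 5·0.98 / 0.02² = 12250.00000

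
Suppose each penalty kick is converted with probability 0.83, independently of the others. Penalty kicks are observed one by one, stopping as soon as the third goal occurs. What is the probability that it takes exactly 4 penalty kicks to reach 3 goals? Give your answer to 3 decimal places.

Y = trial on which the third success occurs; negative binomial, r=3, p=0.83.
P(Y=4) = C(3,2) · p^3 · (1−p)^1
= 3 · 0.57179 · 0.17 = 0.29161

0.292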